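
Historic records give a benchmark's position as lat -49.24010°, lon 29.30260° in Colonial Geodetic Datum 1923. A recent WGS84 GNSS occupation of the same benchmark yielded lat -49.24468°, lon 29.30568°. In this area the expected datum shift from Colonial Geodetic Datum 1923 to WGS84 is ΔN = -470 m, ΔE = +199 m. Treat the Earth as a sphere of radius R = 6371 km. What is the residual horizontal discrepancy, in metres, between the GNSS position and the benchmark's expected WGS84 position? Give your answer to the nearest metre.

46 m

Observed coordinate differences: Δφ = -0.00458°, Δλ = +0.00308°.
Converting to metres (1° lat = 111195 m, cos φ = 0.652891): observed ΔN = -509.3 m, observed ΔE = 223.6 m.
Subtracting the expected shift leaves a residual of -509.3 − (-470) = -39.3 m north and 223.6 − (199) = 24.6 m east.
Residual distance = √((-39.3)² + 24.6²) = 46.3 m.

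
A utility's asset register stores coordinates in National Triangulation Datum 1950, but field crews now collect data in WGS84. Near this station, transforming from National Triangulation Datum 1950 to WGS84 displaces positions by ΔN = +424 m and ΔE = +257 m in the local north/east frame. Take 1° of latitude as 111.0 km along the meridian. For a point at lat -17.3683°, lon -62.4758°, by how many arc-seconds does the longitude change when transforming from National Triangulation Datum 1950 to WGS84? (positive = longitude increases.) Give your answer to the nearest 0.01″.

At latitude -17.3683°, cos φ = 0.954406.
1° of longitude at this latitude = 111.0 × cos φ = 105.94 km, so Δλ = 257.0 / 105939.0 = 0.0024259° = 8.733″.

Δλ = 8.73″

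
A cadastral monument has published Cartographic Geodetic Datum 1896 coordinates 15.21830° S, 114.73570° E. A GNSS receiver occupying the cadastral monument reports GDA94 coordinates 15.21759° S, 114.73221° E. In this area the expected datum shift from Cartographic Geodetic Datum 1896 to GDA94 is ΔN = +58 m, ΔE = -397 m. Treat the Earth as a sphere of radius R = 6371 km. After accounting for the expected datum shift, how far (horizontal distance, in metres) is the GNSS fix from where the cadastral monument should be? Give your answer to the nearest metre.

31 m

Observed coordinate differences: Δφ = +0.00071°, Δλ = -0.00349°.
Converting to metres (1° lat = 111195 m, cos φ = 0.964933): observed ΔN = 78.9 m, observed ΔE = -374.5 m.
Subtracting the expected shift leaves a residual of 78.9 − (58) = 20.9 m north and -374.5 − (-397) = 22.5 m east.
Residual distance = √(20.9² + 22.5²) = 30.8 m.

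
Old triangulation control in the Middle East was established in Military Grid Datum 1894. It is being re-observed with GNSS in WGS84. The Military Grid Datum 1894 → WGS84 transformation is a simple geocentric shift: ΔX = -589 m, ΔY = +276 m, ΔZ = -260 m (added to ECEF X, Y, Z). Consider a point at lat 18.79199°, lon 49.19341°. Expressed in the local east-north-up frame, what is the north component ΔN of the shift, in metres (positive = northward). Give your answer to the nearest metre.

The local north axis is (−sin φ cos λ, −sin φ sin λ, cos φ), giving ΔN = 123.994 − 67.297 − 246.141 = -189.44 m.

ΔN = -189 m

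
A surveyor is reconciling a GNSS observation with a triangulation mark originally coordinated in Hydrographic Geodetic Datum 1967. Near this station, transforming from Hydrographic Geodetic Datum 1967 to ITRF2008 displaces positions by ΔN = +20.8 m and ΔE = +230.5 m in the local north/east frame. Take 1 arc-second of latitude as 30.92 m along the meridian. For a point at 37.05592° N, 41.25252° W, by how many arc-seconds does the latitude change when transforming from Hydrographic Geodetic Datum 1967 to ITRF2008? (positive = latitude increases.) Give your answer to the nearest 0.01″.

1″ of latitude = 30.92 m, so Δφ = 20.8 / 30.92 = 0.673″.

Δφ = 0.67″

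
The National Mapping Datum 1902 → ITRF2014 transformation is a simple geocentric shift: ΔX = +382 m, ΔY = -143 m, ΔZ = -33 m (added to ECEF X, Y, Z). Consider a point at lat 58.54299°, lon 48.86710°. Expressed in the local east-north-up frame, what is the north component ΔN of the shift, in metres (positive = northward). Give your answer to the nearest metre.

ΔN = -140 m

At φ = 58.54299°, λ = 48.86710°: sin φ = 0.853032, cos φ = 0.521859, sin λ = 0.753186, cos λ = 0.657808.
ΔN = −sin φ cos λ·ΔX − sin φ sin λ·ΔY + cos φ·ΔZ = −(0.853032)(0.657808)(382) − (0.853032)(0.753186)(-143) + (0.521859)(-33) = -139.70 m.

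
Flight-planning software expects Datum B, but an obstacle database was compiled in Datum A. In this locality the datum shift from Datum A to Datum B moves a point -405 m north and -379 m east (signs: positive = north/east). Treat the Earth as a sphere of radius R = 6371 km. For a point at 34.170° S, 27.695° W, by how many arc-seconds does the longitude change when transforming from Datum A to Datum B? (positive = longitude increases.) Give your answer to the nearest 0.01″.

Δλ = -14.83″

At latitude -34.170°, cos φ = 0.827375.
One radian of longitude at latitude φ spans R cos φ, so Δλ = ΔE / (R cos φ) = -379.0 / (6371000 × 0.827375) = -7.1900e-05 rad = -14.830″.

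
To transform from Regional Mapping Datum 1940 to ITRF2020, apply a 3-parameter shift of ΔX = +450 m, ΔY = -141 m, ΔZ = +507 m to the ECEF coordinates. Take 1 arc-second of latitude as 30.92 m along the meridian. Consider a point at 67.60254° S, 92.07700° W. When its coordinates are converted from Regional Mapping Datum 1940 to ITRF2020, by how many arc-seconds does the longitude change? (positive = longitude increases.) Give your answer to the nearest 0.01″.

sin φ = -0.924563, cos φ = 0.381029, sin λ = -0.999343, cos λ = -0.036243.
East component: ΔE = −sin λ·ΔX + cos λ·ΔY = −(-0.999343)(450) + (-0.036243)(-141) = 454.81 m.
1° of latitude spans 3600 × 30.92 = 111312 m; at latitude φ, 1° of longitude spans that × cos φ = 42413.1 m, so Δλ = 454.81 / 42413.1 × 3600 = 38.604″.

Δλ = 38.60″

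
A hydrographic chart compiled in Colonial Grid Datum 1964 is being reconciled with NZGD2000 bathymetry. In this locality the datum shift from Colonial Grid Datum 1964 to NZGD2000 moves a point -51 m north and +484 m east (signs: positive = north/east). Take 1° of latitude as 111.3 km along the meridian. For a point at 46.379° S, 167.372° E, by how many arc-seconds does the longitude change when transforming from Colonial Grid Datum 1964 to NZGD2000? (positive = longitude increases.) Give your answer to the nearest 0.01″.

Δλ = 22.69″

At latitude -46.379°, cos φ = 0.689885.
1° of longitude at this latitude = 111.3 × cos φ = 76.78 km, so Δλ = 484.0 / 76784.2 = 0.0063034° = 22.692″.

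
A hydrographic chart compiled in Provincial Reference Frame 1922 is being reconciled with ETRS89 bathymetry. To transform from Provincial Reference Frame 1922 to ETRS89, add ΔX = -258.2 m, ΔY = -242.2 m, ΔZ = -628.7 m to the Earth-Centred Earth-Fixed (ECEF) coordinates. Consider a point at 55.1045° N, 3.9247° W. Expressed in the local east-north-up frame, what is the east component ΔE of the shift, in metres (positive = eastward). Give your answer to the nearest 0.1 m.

ΔE = -259.3 m

At φ = 55.1045°, λ = -3.9247°: sin φ = 0.820197, cos φ = 0.572081, sin λ = -0.068445, cos λ = 0.997655.
ΔE = −sin λ·ΔX + cos λ·ΔY = −(-0.068445)·(-258.2) + (0.997655)·(-242.2) = -259.30 m.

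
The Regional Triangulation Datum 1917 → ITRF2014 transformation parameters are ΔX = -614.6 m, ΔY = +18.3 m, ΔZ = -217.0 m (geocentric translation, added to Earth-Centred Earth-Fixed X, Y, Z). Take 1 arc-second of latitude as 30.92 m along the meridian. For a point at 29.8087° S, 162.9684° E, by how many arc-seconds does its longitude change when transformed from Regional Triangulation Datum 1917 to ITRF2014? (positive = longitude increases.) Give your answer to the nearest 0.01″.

Δλ = 6.06″

sin φ = -0.497106, cos φ = 0.867690, sin λ = 0.292899, cos λ = -0.956143.
East component: ΔE = −sin λ·ΔX + cos λ·ΔY = −(0.292899)(-614.6) + (-0.956143)(18.3) = 162.52 m.
1° of latitude spans 3600 × 30.92 = 111312 m; at latitude φ, 1° of longitude spans that × cos φ = 96584.3 m, so Δλ = 162.52 / 96584.3 × 3600 = 6.058″.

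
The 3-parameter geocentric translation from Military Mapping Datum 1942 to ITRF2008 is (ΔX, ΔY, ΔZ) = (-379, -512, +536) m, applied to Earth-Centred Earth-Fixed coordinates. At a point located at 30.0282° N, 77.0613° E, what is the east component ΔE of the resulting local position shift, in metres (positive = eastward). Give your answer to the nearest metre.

ΔE = 255 m

At φ = 30.0282°, λ = 77.0613°: sin φ = 0.500426, cos φ = 0.865779, sin λ = 0.974610, cos λ = 0.223908.
ΔE = −sin λ·ΔX + cos λ·ΔY = −(0.974610)·(-379) + (0.223908)·(-512) = 254.74 m.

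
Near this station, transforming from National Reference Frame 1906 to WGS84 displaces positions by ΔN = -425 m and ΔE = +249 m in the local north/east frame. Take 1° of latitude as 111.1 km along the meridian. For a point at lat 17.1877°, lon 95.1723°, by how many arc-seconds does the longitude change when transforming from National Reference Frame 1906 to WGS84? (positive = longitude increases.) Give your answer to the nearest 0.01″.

Δλ = 8.45″

At latitude 17.1877°, cos φ = 0.955342.
1° of longitude at this latitude = 111.1 × cos φ = 106.14 km, so Δλ = 249.0 / 106138.5 = 0.0023460° = 8.446″.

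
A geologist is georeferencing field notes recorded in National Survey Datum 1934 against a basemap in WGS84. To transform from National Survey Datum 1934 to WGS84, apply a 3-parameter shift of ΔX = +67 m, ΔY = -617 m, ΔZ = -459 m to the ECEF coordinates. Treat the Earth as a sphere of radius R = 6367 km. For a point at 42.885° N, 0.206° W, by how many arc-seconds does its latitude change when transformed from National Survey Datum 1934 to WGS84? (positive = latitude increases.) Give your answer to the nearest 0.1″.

Δφ = -12.4″

sin φ = 0.680529, cos φ = 0.732721, sin λ = -0.003595, cos λ = 0.999994.
North component: ΔN = −sin φ cos λ·ΔX − sin φ sin λ·ΔY + cos φ·ΔZ = −(0.680529)(0.999994)(67) − (0.680529)(-0.003595)(-617) + (0.732721)(-459) = -383.42 m.
1° of latitude spans πR/180 = 111125 m, so Δφ = -383.42 / 111125 × 3600 = -12.421″.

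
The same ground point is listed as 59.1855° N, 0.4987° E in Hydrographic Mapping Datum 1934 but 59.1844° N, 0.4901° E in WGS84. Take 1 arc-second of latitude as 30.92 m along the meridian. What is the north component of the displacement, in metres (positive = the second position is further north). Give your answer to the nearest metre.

ΔN = -122 m

Δφ = 59.1844° − 59.1855° = -0.0011°; Δλ = 0.4901° − 0.4987° = -0.0086°.
1° of latitude = 3600 × 30.92 = 111312 m.
ΔN = Δφ × 111312 = -122.4 m; ΔE = Δλ × 111312 × cos(59.1855°) = -0.0086 × 111312 × 0.512260 = -490.4 m.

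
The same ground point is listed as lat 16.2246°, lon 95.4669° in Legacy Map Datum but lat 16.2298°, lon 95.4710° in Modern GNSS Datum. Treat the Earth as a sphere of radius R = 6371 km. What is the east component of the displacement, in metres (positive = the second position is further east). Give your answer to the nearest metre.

Δφ = 16.2298° − 16.2246° = +0.0052°; Δλ = 95.4710° − 95.4669° = +0.0041°.
1° along a meridian = πR/180 = 111195 m.
ΔN = Δφ × 111195 = 578.2 m; ΔE = Δλ × 111195 × cos(16.2246°) = +0.0041 × 111195 × 0.960174 = 437.7 m.

ΔE = 438 m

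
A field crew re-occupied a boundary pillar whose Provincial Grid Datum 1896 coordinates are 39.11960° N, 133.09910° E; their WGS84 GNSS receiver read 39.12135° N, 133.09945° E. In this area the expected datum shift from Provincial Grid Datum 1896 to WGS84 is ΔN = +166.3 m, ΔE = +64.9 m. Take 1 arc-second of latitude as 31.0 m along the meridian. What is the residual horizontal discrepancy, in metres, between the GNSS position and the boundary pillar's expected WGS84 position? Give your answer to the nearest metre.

45 m

Observed coordinate differences: Δφ = +0.00175°, Δλ = +0.00035°.
Converting to metres (1° lat = 111600 m, cos φ = 0.775831): observed ΔN = 195.3 m, observed ΔE = 30.3 m.
Subtracting the expected shift leaves a residual of 195.3 − (166.3) = 29.0 m north and 30.3 − (64.9) = -34.6 m east.
Residual distance = √(29.0² + (-34.6)²) = 45.1 m.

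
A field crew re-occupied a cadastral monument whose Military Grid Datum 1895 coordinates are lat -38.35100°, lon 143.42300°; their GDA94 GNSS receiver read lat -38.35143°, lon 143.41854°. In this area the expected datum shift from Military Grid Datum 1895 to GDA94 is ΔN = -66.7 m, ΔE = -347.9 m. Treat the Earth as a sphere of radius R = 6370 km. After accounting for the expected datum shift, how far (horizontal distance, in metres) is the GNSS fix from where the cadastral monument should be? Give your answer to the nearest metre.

Observed coordinate differences: Δφ = -0.00043°, Δλ = -0.00446°.
Converting to metres (1° lat = 111177 m, cos φ = 0.784224): observed ΔN = -47.8 m, observed ΔE = -388.9 m.
Subtracting the expected shift leaves a residual of -47.8 − (-66.7) = 18.9 m north and -388.9 − (-347.9) = -41.0 m east.
Residual distance = √(18.9² + (-41.0)²) = 45.1 m.

45 m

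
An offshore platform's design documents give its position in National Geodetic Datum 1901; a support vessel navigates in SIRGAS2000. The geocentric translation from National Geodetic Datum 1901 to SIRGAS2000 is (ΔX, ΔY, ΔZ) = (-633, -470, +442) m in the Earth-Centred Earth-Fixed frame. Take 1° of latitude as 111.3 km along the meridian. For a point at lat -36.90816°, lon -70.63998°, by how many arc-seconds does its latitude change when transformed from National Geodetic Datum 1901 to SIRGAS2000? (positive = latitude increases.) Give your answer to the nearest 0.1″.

sin φ = -0.600534, cos φ = 0.799599, sin λ = -0.943454, cos λ = 0.331503.
North component: ΔN = −sin φ cos λ·ΔX − sin φ sin λ·ΔY + cos φ·ΔZ = −(-0.600534)(0.331503)(-633) − (-0.600534)(-0.943454)(-470) + (0.799599)(442) = 493.70 m.
1° of latitude spans 111300 m, so Δφ = 493.70 / 111300 × 3600 = 15.969″.

Δφ = 16.0″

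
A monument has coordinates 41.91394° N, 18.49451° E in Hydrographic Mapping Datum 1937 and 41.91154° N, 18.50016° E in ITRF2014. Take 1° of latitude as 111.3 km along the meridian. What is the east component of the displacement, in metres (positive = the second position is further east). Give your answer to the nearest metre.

Δφ = 41.91154° − 41.91394° = -0.00240°; Δλ = 18.50016° − 18.49451° = +0.00565°.
ΔN = Δφ × 111300 = -267.1 m; ΔE = Δλ × 111300 × cos(41.91394°) = +0.00565 × 111300 × 0.744149 = 468.0 m.

ΔE = 468 m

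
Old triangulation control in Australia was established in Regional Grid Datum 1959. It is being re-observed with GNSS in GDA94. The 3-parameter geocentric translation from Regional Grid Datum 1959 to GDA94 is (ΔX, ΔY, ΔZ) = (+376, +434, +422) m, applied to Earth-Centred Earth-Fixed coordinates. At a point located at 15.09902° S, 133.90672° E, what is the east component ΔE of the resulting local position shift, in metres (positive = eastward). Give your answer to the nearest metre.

At φ = -15.09902°, λ = 133.90672°: sin φ = -0.260488, cos φ = 0.965477, sin λ = 0.720470, cos λ = -0.693486.
ΔE = −sin λ·ΔX + cos λ·ΔY = −(0.720470)·(376) + (-0.693486)·(434) = -571.87 m.

ΔE = -572 m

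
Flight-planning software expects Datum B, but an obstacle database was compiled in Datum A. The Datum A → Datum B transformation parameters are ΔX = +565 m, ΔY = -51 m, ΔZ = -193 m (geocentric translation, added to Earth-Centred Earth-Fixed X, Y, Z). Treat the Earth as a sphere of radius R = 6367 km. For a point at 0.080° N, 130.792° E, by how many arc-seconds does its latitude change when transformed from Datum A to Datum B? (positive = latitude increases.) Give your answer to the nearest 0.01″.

Δφ = -6.23″

sin φ = 0.001396, cos φ = 0.999999, sin λ = 0.757086, cos λ = -0.653315.
North component: ΔN = −sin φ cos λ·ΔX − sin φ sin λ·ΔY + cos φ·ΔZ = −(0.001396)(-0.653315)(565) − (0.001396)(0.757086)(-51) + (0.999999)(-193) = -192.43 m.
1° of latitude spans πR/180 = 111125 m, so Δφ = -192.43 / 111125 × 3600 = -6.234″.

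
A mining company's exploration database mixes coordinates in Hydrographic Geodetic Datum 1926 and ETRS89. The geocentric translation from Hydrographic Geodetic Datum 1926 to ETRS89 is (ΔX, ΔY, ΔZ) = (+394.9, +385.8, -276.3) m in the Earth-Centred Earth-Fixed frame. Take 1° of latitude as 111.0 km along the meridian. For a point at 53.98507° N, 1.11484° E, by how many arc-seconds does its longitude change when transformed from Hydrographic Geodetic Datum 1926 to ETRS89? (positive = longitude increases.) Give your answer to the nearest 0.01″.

sin φ = 0.808864, cos φ = 0.587996, sin λ = 0.019456, cos λ = 0.999811.
East component: ΔE = −sin λ·ΔX + cos λ·ΔY = −(0.019456)(394.9) + (0.999811)(385.8) = 378.04 m.
1° of latitude spans 111000 m; at latitude φ, 1° of longitude spans that × cos φ = 65267.6 m, so Δλ = 378.04 / 65267.6 × 3600 = 20.852″.

Δλ = 20.85″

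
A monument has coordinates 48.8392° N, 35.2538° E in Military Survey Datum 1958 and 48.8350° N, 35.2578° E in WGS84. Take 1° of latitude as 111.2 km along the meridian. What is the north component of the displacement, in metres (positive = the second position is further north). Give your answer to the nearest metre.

Δφ = 48.8350° − 48.8392° = -0.0042°; Δλ = 35.2578° − 35.2538° = +0.0040°.
ΔN = Δφ × 111200 = -467.0 m; ΔE = Δλ × 111200 × cos(48.8392°) = +0.0040 × 111200 × 0.658175 = 292.8 m.

ΔN = -467 m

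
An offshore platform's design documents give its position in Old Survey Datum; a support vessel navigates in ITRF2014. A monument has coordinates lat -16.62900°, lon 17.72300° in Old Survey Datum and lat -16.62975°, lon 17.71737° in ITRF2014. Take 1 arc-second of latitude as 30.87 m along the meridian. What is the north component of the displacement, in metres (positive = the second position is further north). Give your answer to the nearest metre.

ΔN = -83 m

Δφ = -16.62975° − -16.62900° = -0.00075°; Δλ = 17.71737° − 17.72300° = -0.00563°.
1° of latitude = 3600 × 30.87 = 111132 m.
ΔN = Δφ × 111132 = -83.3 m; ΔE = Δλ × 111132 × cos(-16.62900°) = -0.00563 × 111132 × 0.958178 = -599.5 m.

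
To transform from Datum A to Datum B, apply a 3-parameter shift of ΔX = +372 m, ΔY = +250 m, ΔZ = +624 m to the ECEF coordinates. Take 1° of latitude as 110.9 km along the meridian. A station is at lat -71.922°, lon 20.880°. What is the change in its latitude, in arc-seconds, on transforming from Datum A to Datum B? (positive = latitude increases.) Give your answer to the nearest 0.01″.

Δφ = 19.76″

sin φ = -0.950635, cos φ = 0.310311, sin λ = 0.356412, cos λ = 0.934329.
North component: ΔN = −sin φ cos λ·ΔX − sin φ sin λ·ΔY + cos φ·ΔZ = −(-0.950635)(0.934329)(372) − (-0.950635)(0.356412)(250) + (0.310311)(624) = 608.75 m.
1° of latitude spans 110900 m, so Δφ = 608.75 / 110900 × 3600 = 19.761″.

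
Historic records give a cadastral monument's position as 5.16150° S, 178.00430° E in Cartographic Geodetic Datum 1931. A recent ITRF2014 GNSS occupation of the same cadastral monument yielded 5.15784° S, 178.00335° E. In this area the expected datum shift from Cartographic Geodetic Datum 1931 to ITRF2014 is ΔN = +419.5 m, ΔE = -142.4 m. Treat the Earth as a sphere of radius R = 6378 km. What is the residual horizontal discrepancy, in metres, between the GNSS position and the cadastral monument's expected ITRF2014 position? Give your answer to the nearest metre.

Observed coordinate differences: Δφ = +0.00366°, Δλ = -0.00095°.
Converting to metres (1° lat = 111317 m, cos φ = 0.995945): observed ΔN = 407.4 m, observed ΔE = -105.3 m.
Subtracting the expected shift leaves a residual of 407.4 − (419.5) = -12.1 m north and -105.3 − (-142.4) = 37.1 m east.
Residual distance = √((-12.1)² + 37.1²) = 39.0 m.

39 m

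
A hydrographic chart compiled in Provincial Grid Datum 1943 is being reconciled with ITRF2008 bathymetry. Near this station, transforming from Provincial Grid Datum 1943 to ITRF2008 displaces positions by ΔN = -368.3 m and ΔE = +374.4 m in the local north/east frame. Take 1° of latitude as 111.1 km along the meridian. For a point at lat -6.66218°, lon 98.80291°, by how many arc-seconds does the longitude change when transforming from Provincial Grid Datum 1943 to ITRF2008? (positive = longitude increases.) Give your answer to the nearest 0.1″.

Δλ = 12.2″

At latitude -6.66218°, cos φ = 0.993247.
1° of longitude at this latitude = 111.1 × cos φ = 110.35 km, so Δλ = 374.4 / 110349.8 = 0.0033928° = 12.214″.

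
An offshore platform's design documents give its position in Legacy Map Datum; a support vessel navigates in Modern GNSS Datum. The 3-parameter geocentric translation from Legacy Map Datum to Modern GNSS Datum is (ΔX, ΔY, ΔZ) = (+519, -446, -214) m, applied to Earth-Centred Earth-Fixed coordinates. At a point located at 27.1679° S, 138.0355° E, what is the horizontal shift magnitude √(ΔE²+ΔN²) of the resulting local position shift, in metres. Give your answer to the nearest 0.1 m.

503.0 m

At φ = -27.1679°, λ = 138.0355°: sin φ = -0.456600, cos φ = 0.889672, sin λ = 0.668670, cos λ = -0.743559.
ΔE = −sin λ·ΔX + cos λ·ΔY = −(0.668670)·(519) + (-0.743559)·(-446) = -15.41 m.
ΔN = −sin φ cos λ·ΔX − sin φ sin λ·ΔY + cos φ·ΔZ = −(-0.456600)(-0.743559)(519) − (-0.456600)(0.668670)(-446) + (0.889672)(-214) = -502.77 m.
Horizontal magnitude = √(ΔE² + ΔN²) = √((-15.41)² + (-502.77)²) = 503.00 m.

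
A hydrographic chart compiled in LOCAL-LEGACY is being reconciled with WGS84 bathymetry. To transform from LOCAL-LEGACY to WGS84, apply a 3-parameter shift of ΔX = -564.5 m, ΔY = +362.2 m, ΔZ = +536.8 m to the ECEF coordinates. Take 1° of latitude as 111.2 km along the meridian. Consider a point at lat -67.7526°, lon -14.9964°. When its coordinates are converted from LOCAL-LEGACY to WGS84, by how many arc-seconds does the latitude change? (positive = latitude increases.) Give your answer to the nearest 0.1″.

Δφ = -12.6″

sin φ = -0.925558, cos φ = 0.378607, sin λ = -0.258758, cos λ = 0.965942.
North component: ΔN = −sin φ cos λ·ΔX − sin φ sin λ·ΔY + cos φ·ΔZ = −(-0.925558)(0.965942)(-564.5) − (-0.925558)(-0.258758)(362.2) + (0.378607)(536.8) = -388.19 m.
1° of latitude spans 111200 m, so Δφ = -388.19 / 111200 × 3600 = -12.567″.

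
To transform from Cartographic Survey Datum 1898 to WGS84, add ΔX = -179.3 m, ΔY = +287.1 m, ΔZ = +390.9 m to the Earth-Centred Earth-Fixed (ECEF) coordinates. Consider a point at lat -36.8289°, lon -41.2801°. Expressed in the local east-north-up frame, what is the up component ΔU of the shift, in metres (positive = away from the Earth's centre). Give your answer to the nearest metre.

The local up (radial) axis is (cos φ cos λ, cos φ sin λ, sin φ), giving ΔU = -107.852 − 151.611 − 234.316 = -493.78 m.

ΔU = -494 m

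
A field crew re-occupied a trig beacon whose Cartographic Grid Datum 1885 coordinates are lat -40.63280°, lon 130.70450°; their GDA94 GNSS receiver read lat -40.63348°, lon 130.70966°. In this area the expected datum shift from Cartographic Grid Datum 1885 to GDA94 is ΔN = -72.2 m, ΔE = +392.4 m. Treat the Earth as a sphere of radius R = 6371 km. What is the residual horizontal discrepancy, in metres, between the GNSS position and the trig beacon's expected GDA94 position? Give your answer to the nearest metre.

Observed coordinate differences: Δφ = -0.00068°, Δλ = +0.00516°.
Converting to metres (1° lat = 111195 m, cos φ = 0.758899): observed ΔN = -75.6 m, observed ΔE = 435.4 m.
Subtracting the expected shift leaves a residual of -75.6 − (-72.2) = -3.4 m north and 435.4 − (392.4) = 43.0 m east.
Residual distance = √((-3.4)² + 43.0²) = 43.2 m.

43 m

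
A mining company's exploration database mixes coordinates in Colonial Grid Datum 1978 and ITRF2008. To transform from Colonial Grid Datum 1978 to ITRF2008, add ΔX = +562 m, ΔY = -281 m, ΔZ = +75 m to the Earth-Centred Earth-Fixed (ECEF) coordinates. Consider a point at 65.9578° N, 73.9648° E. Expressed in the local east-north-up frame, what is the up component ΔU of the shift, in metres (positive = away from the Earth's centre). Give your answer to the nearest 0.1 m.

At φ = 65.9578°, λ = 73.9648°: sin φ = 0.913246, cos φ = 0.407409, sin λ = 0.961092, cos λ = 0.276228.
ΔU = cos φ cos λ·ΔX + cos φ sin λ·ΔY + sin φ·ΔZ = (0.407409)(0.276228)(562) + (0.407409)(0.961092)(-281) + (0.913246)(75) = 21.71 m.

ΔU = 21.7 m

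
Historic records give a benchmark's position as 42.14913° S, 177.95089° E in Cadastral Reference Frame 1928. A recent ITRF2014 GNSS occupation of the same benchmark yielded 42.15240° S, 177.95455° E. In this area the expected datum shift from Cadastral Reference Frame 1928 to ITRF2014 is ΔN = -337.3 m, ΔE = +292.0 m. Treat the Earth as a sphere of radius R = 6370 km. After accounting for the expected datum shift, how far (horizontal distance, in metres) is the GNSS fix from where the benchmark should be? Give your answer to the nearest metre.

28 m

Observed coordinate differences: Δφ = -0.00327°, Δλ = +0.00366°.
Converting to metres (1° lat = 111177 m, cos φ = 0.741401): observed ΔN = -363.6 m, observed ΔE = 301.7 m.
Subtracting the expected shift leaves a residual of -363.6 − (-337.3) = -26.3 m north and 301.7 − (292.0) = 9.7 m east.
Residual distance = √((-26.3)² + 9.7²) = 28.0 m.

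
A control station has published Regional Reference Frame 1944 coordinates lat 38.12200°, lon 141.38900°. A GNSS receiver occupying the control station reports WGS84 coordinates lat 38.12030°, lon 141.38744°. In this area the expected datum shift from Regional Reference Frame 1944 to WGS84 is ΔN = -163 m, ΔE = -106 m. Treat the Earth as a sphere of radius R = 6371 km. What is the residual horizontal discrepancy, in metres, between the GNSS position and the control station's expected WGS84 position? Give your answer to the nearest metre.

40 m

Observed coordinate differences: Δφ = -0.00170°, Δλ = -0.00156°.
Converting to metres (1° lat = 111195 m, cos φ = 0.786698): observed ΔN = -189.0 m, observed ΔE = -136.5 m.
Subtracting the expected shift leaves a residual of -189.0 − (-163) = -26.0 m north and -136.5 − (-106) = -30.5 m east.
Residual distance = √((-26.0)² + (-30.5)²) = 40.1 m.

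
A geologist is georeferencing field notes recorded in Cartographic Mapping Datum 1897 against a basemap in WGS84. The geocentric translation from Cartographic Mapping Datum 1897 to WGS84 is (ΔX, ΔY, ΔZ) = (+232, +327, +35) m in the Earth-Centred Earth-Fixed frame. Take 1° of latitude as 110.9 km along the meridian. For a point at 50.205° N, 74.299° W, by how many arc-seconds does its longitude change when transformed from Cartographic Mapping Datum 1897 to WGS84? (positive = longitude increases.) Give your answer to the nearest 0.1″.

Δλ = 15.8″

sin φ = 0.768339, cos φ = 0.640043, sin λ = -0.962687, cos λ = 0.270617.
East component: ΔE = −sin λ·ΔX + cos λ·ΔY = −(-0.962687)(232) + (0.270617)(327) = 311.84 m.
1° of latitude spans 110900 m; at latitude φ, 1° of longitude spans that × cos φ = 70980.7 m, so Δλ = 311.84 / 70980.7 × 3600 = 15.816″.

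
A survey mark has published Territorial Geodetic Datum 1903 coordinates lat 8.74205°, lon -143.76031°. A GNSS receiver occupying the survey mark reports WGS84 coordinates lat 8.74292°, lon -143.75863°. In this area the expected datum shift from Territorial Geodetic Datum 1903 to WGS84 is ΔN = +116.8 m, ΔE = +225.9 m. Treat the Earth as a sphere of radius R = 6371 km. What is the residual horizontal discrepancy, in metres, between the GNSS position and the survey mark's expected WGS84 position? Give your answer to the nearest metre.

Observed coordinate differences: Δφ = +0.00087°, Δλ = +0.00168°.
Converting to metres (1° lat = 111195 m, cos φ = 0.988383): observed ΔN = 96.7 m, observed ΔE = 184.6 m.
Subtracting the expected shift leaves a residual of 96.7 − (116.8) = -20.1 m north and 184.6 − (225.9) = -41.3 m east.
Residual distance = √((-20.1)² + (-41.3)²) = 45.9 m.

46 m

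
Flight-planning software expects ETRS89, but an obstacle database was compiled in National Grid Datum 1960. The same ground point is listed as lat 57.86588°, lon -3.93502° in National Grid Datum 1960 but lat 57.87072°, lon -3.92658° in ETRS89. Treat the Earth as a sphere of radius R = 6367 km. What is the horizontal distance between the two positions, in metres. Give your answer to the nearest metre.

Δφ = 57.87072° − 57.86588° = +0.00484°; Δλ = -3.92658° − -3.93502° = +0.00844°.
1° along a meridian = πR/180 = 111125 m.
ΔN = Δφ × 111125 = 537.8 m; ΔE = Δλ × 111125 × cos(57.86588°) = +0.00844 × 111125 × 0.531903 = 498.9 m.
Distance = √(ΔE² + ΔN²) = √(498.9² + 537.8²) = 733.6 m.

734 m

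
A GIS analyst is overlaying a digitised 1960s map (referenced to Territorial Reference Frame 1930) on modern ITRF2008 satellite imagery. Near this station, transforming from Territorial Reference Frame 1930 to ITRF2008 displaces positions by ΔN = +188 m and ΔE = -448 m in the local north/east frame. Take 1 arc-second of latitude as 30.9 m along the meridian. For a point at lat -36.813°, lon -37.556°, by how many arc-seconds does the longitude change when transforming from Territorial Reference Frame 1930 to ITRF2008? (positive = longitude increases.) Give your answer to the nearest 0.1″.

Δλ = -18.1″

At latitude -36.813°, cos φ = 0.800595.
1″ of longitude at this latitude = 30.90 × cos φ = 24.7384 m, so Δλ = -448.0 / 24.7384 = -18.109″.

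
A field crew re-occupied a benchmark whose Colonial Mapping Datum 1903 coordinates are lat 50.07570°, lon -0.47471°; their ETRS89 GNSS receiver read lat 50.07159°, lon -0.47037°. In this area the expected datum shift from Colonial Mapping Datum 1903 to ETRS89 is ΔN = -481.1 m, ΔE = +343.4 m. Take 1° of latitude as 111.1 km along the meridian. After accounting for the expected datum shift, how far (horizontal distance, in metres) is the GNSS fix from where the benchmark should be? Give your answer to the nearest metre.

Observed coordinate differences: Δφ = -0.00411°, Δλ = +0.00434°.
Converting to metres (1° lat = 111100 m, cos φ = 0.641775): observed ΔN = -456.6 m, observed ΔE = 309.4 m.
Subtracting the expected shift leaves a residual of -456.6 − (-481.1) = 24.5 m north and 309.4 − (343.4) = -34.0 m east.
Residual distance = √(24.5² + (-34.0)²) = 41.9 m.

42 m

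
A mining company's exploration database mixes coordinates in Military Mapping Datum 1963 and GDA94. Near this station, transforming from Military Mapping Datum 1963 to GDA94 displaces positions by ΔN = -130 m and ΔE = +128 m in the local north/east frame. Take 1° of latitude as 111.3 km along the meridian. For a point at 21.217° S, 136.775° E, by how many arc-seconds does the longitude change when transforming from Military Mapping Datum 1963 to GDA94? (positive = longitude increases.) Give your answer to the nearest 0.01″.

At latitude -21.217°, cos φ = 0.932216.
1° of longitude at this latitude = 111.3 × cos φ = 103.76 km, so Δλ = 128.0 / 103755.7 = 0.0012337° = 4.441″.

Δλ = 4.44″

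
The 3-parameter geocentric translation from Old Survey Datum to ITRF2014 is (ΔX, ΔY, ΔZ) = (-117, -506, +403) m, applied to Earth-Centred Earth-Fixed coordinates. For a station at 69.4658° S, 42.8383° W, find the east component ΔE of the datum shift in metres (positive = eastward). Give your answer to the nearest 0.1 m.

ΔE = -450.6 m

The local east axis at (φ, λ) is (−sin λ, cos λ, 0), so ΔE = −sin(-42.8383°)·(-117) + cos(-42.8383°)·(-506) = -450.59 m.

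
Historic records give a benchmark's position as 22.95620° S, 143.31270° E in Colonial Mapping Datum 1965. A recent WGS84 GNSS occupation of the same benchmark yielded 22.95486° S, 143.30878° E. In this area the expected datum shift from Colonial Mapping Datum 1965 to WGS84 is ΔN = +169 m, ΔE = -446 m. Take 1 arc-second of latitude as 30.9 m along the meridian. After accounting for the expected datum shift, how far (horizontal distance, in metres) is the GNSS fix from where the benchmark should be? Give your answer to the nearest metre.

Observed coordinate differences: Δφ = +0.00134°, Δλ = -0.00392°.
Converting to metres (1° lat = 111240 m, cos φ = 0.920803): observed ΔN = 149.1 m, observed ΔE = -401.5 m.
Subtracting the expected shift leaves a residual of 149.1 − (169) = -19.9 m north and -401.5 − (-446) = 44.5 m east.
Residual distance = √((-19.9)² + 44.5²) = 48.7 m.

49 m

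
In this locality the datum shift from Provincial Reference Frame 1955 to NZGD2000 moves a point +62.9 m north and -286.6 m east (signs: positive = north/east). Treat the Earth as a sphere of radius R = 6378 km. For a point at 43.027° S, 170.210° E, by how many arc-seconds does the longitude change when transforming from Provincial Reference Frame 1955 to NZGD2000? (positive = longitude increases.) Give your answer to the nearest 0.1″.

Δλ = -12.7″

At latitude -43.027°, cos φ = 0.731032.
One radian of longitude at latitude φ spans R cos φ, so Δλ = ΔE / (R cos φ) = -286.6 / (6378000 × 0.731032) = -6.1469e-05 rad = -12.679″.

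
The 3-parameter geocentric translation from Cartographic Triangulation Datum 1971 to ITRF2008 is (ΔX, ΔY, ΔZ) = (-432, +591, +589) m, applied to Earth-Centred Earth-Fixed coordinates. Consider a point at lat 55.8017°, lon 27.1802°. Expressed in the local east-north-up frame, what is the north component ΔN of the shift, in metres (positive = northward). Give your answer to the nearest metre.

ΔN = 426 m

The local north axis is (−sin φ cos λ, −sin φ sin λ, cos φ), giving ΔN = 317.850 − 223.286 + 331.053 = 425.62 m.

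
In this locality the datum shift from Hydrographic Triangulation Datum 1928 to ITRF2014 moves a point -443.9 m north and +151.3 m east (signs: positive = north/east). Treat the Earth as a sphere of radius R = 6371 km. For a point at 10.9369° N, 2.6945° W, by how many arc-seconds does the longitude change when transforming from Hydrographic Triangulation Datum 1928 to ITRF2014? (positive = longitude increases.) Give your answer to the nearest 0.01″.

Δλ = 4.99″

At latitude 10.9369°, cos φ = 0.981837.
One radian of longitude at latitude φ spans R cos φ, so Δλ = ΔE / (R cos φ) = 151.3 / (6371000 × 0.981837) = 2.4188e-05 rad = 4.989″.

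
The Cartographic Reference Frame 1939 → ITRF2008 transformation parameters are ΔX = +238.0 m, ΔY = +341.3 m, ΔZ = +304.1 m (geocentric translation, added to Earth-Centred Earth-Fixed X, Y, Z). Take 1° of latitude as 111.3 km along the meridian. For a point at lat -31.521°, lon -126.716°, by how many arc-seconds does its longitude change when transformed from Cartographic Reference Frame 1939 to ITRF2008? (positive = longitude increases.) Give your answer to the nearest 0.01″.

sin φ = -0.522811, cos φ = 0.852449, sin λ = -0.801609, cos λ = -0.597849.
East component: ΔE = −sin λ·ΔX + cos λ·ΔY = −(-0.801609)(238.0) + (-0.597849)(341.3) = -13.26 m.
1° of latitude spans 111300 m; at latitude φ, 1° of longitude spans that × cos φ = 94877.5 m, so Δλ = -13.26 / 94877.5 × 3600 = -0.503″.

Δλ = -0.50″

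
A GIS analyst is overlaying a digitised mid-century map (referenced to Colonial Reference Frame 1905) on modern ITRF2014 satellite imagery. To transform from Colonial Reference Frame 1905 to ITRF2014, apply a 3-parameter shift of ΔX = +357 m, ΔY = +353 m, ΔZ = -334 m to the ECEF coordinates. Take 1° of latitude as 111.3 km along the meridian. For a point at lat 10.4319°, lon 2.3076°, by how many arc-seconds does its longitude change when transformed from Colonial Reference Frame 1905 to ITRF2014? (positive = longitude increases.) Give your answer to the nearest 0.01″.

sin φ = 0.181067, cos φ = 0.983471, sin λ = 0.040264, cos λ = 0.999189.
East component: ΔE = −sin λ·ΔX + cos λ·ΔY = −(0.040264)(357) + (0.999189)(353) = 338.34 m.
1° of latitude spans 111300 m; at latitude φ, 1° of longitude spans that × cos φ = 109460.3 m, so Δλ = 338.34 / 109460.3 × 3600 = 11.128″.

Δλ = 11.13″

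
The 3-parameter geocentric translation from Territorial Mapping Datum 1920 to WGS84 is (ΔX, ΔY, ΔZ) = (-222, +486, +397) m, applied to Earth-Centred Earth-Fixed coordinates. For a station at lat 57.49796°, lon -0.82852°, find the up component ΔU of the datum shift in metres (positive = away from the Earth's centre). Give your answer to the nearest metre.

ΔU = 212 m

At φ = 57.49796°, λ = -0.82852°: sin φ = 0.843372, cos φ = 0.537330, sin λ = -0.014460, cos λ = 0.999895.
ΔU = cos φ cos λ·ΔX + cos φ sin λ·ΔY + sin φ·ΔZ = (0.537330)(0.999895)(-222) + (0.537330)(-0.014460)(486) + (0.843372)(397) = 211.77 m.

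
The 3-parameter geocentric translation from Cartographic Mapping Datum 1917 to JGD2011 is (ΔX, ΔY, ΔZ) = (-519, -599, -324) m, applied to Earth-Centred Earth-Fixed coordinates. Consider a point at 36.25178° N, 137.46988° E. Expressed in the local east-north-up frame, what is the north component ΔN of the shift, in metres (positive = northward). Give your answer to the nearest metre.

ΔN = -248 m

The local north axis is (−sin φ cos λ, −sin φ sin λ, cos φ), giving ΔN = -226.163 + 239.438 − 261.282 = -248.01 m.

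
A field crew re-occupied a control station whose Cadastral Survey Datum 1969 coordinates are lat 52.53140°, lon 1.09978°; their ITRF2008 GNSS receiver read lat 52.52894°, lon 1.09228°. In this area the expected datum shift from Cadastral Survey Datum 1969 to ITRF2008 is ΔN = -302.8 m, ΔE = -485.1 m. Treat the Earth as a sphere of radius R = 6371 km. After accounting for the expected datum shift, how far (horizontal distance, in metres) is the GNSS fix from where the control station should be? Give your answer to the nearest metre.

Observed coordinate differences: Δφ = -0.00246°, Δλ = -0.00750°.
Converting to metres (1° lat = 111195 m, cos φ = 0.608327): observed ΔN = -273.5 m, observed ΔE = -507.3 m.
Subtracting the expected shift leaves a residual of -273.5 − (-302.8) = 29.3 m north and -507.3 − (-485.1) = -22.2 m east.
Residual distance = √(29.3² + (-22.2)²) = 36.7 m.

37 m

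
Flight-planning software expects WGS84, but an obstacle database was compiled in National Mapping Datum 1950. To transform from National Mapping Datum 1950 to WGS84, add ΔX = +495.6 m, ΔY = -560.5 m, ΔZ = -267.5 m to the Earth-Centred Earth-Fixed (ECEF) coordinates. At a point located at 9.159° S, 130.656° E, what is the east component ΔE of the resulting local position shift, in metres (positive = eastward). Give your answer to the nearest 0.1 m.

The local east axis at (φ, λ) is (−sin λ, cos λ, 0), so ΔE = −sin(130.656°)·495.6 + cos(130.656°)·(-560.5) = -10.80 m.

ΔE = -10.8 m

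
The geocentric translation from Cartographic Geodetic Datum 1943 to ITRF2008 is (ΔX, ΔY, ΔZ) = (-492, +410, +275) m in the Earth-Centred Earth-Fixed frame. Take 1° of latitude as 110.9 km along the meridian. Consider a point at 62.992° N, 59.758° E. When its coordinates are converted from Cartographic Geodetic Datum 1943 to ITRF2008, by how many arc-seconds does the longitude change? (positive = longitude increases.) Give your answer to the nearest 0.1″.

sin φ = 0.890943, cos φ = 0.454115, sin λ = 0.863906, cos λ = 0.503653.
East component: ΔE = −sin λ·ΔX + cos λ·ΔY = −(0.863906)(-492) + (0.503653)(410) = 631.54 m.
1° of latitude spans 110900 m; at latitude φ, 1° of longitude spans that × cos φ = 50361.3 m, so Δλ = 631.54 / 50361.3 × 3600 = 45.145″.

Δλ = 45.1″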